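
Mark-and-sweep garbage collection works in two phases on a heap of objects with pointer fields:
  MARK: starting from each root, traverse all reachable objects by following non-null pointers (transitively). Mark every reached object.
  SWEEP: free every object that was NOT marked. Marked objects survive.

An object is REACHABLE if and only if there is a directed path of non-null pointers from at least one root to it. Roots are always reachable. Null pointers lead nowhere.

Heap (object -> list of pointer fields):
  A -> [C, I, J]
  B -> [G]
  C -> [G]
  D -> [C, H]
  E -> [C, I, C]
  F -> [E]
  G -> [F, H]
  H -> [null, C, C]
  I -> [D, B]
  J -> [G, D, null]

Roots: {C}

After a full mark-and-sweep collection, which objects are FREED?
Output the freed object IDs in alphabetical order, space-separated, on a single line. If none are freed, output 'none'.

Answer: A J

Derivation:
Roots: C
Mark C: refs=G, marked=C
Mark G: refs=F H, marked=C G
Mark F: refs=E, marked=C F G
Mark H: refs=null C C, marked=C F G H
Mark E: refs=C I C, marked=C E F G H
Mark I: refs=D B, marked=C E F G H I
Mark D: refs=C H, marked=C D E F G H I
Mark B: refs=G, marked=B C D E F G H I
Unmarked (collected): A J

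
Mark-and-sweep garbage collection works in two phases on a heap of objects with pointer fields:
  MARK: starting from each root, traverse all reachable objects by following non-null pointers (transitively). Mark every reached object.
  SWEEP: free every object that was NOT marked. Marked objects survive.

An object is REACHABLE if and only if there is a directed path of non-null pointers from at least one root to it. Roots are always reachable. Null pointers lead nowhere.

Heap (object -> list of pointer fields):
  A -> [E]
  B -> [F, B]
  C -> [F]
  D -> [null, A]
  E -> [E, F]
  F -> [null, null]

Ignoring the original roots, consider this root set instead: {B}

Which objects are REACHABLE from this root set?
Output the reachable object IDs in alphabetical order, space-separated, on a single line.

Answer: B F

Derivation:
Roots: B
Mark B: refs=F B, marked=B
Mark F: refs=null null, marked=B F
Unmarked (collected): A C D E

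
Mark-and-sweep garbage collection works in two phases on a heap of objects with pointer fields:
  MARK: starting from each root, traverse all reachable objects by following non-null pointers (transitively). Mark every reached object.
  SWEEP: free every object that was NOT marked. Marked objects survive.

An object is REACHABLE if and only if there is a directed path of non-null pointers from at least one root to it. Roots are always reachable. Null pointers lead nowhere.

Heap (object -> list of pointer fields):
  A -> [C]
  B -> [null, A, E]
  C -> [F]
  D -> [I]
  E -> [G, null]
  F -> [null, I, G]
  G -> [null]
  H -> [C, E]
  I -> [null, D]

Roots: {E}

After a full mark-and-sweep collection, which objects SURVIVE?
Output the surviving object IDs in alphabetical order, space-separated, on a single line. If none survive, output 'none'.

Roots: E
Mark E: refs=G null, marked=E
Mark G: refs=null, marked=E G
Unmarked (collected): A B C D F H I

Answer: E G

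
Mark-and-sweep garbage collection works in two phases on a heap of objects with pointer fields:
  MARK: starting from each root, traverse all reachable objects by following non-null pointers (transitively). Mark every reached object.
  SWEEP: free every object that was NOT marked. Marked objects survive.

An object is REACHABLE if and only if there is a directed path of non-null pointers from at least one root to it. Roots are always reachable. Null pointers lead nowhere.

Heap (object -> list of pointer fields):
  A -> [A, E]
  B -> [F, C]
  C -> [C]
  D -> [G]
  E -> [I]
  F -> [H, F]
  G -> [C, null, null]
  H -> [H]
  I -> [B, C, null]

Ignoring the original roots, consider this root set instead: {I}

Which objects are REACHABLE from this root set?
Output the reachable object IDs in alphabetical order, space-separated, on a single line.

Answer: B C F H I

Derivation:
Roots: I
Mark I: refs=B C null, marked=I
Mark B: refs=F C, marked=B I
Mark C: refs=C, marked=B C I
Mark F: refs=H F, marked=B C F I
Mark H: refs=H, marked=B C F H I
Unmarked (collected): A D E G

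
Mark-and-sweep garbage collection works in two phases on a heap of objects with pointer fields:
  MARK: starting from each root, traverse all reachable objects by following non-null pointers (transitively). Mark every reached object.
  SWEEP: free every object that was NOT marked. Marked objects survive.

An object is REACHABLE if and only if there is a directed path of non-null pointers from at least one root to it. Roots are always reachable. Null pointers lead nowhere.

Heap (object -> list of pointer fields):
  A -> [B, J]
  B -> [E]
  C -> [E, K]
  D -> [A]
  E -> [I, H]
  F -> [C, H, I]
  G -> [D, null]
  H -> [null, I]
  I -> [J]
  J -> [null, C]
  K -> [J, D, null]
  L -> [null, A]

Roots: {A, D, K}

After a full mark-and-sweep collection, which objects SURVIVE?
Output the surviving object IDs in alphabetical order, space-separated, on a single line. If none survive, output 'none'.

Answer: A B C D E H I J K

Derivation:
Roots: A D K
Mark A: refs=B J, marked=A
Mark D: refs=A, marked=A D
Mark K: refs=J D null, marked=A D K
Mark B: refs=E, marked=A B D K
Mark J: refs=null C, marked=A B D J K
Mark E: refs=I H, marked=A B D E J K
Mark C: refs=E K, marked=A B C D E J K
Mark I: refs=J, marked=A B C D E I J K
Mark H: refs=null I, marked=A B C D E H I J K
Unmarked (collected): F G L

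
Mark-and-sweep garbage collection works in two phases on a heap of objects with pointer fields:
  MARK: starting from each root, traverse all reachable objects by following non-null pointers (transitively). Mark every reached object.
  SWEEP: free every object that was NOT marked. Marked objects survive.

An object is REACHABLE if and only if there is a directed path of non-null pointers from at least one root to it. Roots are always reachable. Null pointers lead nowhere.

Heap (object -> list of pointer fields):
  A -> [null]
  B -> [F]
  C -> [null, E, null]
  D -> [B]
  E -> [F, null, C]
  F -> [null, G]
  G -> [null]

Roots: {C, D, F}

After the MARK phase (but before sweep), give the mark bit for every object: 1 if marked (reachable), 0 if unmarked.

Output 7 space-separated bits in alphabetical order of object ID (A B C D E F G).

Answer: 0 1 1 1 1 1 1

Derivation:
Roots: C D F
Mark C: refs=null E null, marked=C
Mark D: refs=B, marked=C D
Mark F: refs=null G, marked=C D F
Mark E: refs=F null C, marked=C D E F
Mark B: refs=F, marked=B C D E F
Mark G: refs=null, marked=B C D E F G
Unmarked (collected): A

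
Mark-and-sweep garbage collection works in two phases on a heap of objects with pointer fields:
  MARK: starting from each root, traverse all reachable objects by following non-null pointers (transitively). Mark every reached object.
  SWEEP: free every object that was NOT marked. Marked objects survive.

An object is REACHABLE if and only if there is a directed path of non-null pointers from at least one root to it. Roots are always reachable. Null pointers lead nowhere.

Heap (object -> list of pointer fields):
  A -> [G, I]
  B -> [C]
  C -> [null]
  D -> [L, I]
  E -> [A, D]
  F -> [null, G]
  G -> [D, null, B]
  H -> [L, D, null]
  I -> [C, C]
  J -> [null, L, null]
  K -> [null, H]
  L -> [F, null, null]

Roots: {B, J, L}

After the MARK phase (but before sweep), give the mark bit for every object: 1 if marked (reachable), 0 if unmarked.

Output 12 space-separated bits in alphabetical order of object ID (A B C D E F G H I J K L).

Answer: 0 1 1 1 0 1 1 0 1 1 0 1

Derivation:
Roots: B J L
Mark B: refs=C, marked=B
Mark J: refs=null L null, marked=B J
Mark L: refs=F null null, marked=B J L
Mark C: refs=null, marked=B C J L
Mark F: refs=null G, marked=B C F J L
Mark G: refs=D null B, marked=B C F G J L
Mark D: refs=L I, marked=B C D F G J L
Mark I: refs=C C, marked=B C D F G I J L
Unmarked (collected): A E H K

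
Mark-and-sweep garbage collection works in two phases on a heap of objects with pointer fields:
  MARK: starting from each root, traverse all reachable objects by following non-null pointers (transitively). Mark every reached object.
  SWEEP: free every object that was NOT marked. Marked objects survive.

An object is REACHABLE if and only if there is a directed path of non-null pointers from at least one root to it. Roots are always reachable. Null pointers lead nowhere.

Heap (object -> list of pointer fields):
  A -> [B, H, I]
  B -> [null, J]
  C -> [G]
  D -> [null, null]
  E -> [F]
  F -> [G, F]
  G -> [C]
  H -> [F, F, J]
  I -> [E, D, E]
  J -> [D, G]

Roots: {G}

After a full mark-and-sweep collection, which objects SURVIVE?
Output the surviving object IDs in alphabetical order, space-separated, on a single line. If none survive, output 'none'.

Roots: G
Mark G: refs=C, marked=G
Mark C: refs=G, marked=C G
Unmarked (collected): A B D E F H I J

Answer: C G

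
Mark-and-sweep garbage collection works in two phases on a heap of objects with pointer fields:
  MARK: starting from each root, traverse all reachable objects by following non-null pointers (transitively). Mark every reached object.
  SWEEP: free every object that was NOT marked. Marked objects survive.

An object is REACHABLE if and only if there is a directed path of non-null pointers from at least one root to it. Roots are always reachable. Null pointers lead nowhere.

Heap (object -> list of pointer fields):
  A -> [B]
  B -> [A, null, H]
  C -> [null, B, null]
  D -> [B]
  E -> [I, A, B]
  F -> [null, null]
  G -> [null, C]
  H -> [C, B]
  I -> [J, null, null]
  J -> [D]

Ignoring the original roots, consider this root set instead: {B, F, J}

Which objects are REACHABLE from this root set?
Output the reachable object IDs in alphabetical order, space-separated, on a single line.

Answer: A B C D F H J

Derivation:
Roots: B F J
Mark B: refs=A null H, marked=B
Mark F: refs=null null, marked=B F
Mark J: refs=D, marked=B F J
Mark A: refs=B, marked=A B F J
Mark H: refs=C B, marked=A B F H J
Mark D: refs=B, marked=A B D F H J
Mark C: refs=null B null, marked=A B C D F H J
Unmarked (collected): E G I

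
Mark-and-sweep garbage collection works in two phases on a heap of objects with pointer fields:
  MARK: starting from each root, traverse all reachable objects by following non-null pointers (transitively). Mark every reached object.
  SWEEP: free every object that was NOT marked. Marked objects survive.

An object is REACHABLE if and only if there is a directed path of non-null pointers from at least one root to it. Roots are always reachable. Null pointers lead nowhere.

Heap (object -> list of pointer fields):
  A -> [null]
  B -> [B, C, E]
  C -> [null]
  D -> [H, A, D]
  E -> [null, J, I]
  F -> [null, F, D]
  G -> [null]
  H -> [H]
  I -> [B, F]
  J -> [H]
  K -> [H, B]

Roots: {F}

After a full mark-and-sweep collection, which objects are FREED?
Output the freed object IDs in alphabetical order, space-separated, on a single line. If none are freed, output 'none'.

Roots: F
Mark F: refs=null F D, marked=F
Mark D: refs=H A D, marked=D F
Mark H: refs=H, marked=D F H
Mark A: refs=null, marked=A D F H
Unmarked (collected): B C E G I J K

Answer: B C E G I J K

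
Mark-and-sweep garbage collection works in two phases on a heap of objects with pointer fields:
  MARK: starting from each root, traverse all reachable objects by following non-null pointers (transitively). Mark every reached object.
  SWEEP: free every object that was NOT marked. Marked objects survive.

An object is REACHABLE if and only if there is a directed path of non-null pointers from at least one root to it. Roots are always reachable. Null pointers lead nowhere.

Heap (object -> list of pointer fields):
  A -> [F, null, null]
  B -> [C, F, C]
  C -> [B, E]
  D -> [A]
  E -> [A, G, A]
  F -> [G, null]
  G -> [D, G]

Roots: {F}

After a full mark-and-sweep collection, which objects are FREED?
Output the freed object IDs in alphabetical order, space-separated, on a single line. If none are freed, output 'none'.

Answer: B C E

Derivation:
Roots: F
Mark F: refs=G null, marked=F
Mark G: refs=D G, marked=F G
Mark D: refs=A, marked=D F G
Mark A: refs=F null null, marked=A D F G
Unmarked (collected): B C E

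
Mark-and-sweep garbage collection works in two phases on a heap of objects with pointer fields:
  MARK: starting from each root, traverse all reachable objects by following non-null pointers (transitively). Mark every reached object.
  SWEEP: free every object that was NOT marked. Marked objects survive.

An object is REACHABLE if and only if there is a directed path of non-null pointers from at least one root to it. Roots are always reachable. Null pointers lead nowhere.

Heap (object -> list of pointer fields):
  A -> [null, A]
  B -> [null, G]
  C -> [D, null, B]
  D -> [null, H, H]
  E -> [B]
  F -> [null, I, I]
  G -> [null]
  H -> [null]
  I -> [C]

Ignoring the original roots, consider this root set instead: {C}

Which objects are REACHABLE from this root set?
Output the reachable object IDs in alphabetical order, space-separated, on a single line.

Roots: C
Mark C: refs=D null B, marked=C
Mark D: refs=null H H, marked=C D
Mark B: refs=null G, marked=B C D
Mark H: refs=null, marked=B C D H
Mark G: refs=null, marked=B C D G H
Unmarked (collected): A E F I

Answer: B C D G H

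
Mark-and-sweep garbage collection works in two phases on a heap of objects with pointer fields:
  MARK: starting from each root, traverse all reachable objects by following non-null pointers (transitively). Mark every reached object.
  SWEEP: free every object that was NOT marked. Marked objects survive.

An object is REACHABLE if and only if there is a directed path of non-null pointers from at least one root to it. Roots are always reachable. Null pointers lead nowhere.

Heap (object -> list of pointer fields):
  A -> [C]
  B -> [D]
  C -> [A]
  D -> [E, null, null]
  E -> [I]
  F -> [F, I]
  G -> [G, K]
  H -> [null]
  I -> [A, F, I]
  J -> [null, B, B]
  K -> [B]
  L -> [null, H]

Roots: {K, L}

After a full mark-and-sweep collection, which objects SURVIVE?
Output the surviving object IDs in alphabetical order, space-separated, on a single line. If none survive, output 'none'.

Roots: K L
Mark K: refs=B, marked=K
Mark L: refs=null H, marked=K L
Mark B: refs=D, marked=B K L
Mark H: refs=null, marked=B H K L
Mark D: refs=E null null, marked=B D H K L
Mark E: refs=I, marked=B D E H K L
Mark I: refs=A F I, marked=B D E H I K L
Mark A: refs=C, marked=A B D E H I K L
Mark F: refs=F I, marked=A B D E F H I K L
Mark C: refs=A, marked=A B C D E F H I K L
Unmarked (collected): G J

Answer: A B C D E F H I K L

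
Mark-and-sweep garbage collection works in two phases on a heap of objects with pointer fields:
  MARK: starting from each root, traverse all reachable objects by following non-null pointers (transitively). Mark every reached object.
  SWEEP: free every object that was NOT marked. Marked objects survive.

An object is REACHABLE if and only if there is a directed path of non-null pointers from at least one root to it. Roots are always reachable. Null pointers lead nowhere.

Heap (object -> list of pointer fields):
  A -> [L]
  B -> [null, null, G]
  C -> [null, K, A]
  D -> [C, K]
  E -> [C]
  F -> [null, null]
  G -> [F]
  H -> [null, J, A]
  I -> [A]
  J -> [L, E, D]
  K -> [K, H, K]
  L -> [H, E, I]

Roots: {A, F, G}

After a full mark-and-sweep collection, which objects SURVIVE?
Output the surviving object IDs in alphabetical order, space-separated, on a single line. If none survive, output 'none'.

Roots: A F G
Mark A: refs=L, marked=A
Mark F: refs=null null, marked=A F
Mark G: refs=F, marked=A F G
Mark L: refs=H E I, marked=A F G L
Mark H: refs=null J A, marked=A F G H L
Mark E: refs=C, marked=A E F G H L
Mark I: refs=A, marked=A E F G H I L
Mark J: refs=L E D, marked=A E F G H I J L
Mark C: refs=null K A, marked=A C E F G H I J L
Mark D: refs=C K, marked=A C D E F G H I J L
Mark K: refs=K H K, marked=A C D E F G H I J K L
Unmarked (collected): B

Answer: A C D E F G H I J K L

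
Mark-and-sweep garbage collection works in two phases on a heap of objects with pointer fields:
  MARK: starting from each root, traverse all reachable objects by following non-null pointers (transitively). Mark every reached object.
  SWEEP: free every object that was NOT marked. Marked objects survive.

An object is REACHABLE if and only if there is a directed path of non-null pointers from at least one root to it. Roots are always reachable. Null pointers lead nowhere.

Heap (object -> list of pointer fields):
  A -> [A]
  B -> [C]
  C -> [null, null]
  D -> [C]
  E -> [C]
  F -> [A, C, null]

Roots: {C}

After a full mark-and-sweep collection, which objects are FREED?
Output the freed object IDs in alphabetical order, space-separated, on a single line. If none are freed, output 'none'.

Answer: A B D E F

Derivation:
Roots: C
Mark C: refs=null null, marked=C
Unmarked (collected): A B D E F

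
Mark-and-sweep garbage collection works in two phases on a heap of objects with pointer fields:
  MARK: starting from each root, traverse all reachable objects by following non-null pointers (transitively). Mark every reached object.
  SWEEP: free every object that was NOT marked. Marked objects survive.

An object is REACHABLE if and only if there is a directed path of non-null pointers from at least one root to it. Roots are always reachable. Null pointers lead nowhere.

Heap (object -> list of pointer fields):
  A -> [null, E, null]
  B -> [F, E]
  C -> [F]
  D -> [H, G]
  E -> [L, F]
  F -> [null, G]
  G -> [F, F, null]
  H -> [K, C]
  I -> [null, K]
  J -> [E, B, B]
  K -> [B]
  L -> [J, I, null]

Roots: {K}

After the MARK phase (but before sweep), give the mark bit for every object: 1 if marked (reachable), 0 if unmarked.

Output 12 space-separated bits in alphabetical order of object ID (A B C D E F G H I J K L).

Roots: K
Mark K: refs=B, marked=K
Mark B: refs=F E, marked=B K
Mark F: refs=null G, marked=B F K
Mark E: refs=L F, marked=B E F K
Mark G: refs=F F null, marked=B E F G K
Mark L: refs=J I null, marked=B E F G K L
Mark J: refs=E B B, marked=B E F G J K L
Mark I: refs=null K, marked=B E F G I J K L
Unmarked (collected): A C D H

Answer: 0 1 0 0 1 1 1 0 1 1 1 1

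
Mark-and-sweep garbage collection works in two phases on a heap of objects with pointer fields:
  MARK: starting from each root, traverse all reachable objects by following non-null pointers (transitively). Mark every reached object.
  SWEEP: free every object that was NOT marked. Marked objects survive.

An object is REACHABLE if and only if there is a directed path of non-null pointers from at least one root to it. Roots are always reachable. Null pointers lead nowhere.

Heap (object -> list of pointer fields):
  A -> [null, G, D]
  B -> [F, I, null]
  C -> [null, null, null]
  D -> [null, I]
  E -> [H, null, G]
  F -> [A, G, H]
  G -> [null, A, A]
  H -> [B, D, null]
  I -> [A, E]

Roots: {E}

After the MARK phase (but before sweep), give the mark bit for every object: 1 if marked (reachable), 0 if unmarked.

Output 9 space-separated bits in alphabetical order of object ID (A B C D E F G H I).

Answer: 1 1 0 1 1 1 1 1 1

Derivation:
Roots: E
Mark E: refs=H null G, marked=E
Mark H: refs=B D null, marked=E H
Mark G: refs=null A A, marked=E G H
Mark B: refs=F I null, marked=B E G H
Mark D: refs=null I, marked=B D E G H
Mark A: refs=null G D, marked=A B D E G H
Mark F: refs=A G H, marked=A B D E F G H
Mark I: refs=A E, marked=A B D E F G H I
Unmarked (collected): C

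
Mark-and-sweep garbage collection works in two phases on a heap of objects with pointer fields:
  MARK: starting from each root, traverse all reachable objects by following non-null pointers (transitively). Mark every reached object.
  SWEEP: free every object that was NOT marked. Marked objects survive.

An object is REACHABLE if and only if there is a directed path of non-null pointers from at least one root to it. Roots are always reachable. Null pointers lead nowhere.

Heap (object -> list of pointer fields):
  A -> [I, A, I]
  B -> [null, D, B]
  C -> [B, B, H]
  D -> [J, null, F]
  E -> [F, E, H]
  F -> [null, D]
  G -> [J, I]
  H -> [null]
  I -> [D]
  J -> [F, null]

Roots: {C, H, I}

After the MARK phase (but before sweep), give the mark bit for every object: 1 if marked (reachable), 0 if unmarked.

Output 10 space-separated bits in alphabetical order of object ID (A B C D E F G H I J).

Roots: C H I
Mark C: refs=B B H, marked=C
Mark H: refs=null, marked=C H
Mark I: refs=D, marked=C H I
Mark B: refs=null D B, marked=B C H I
Mark D: refs=J null F, marked=B C D H I
Mark J: refs=F null, marked=B C D H I J
Mark F: refs=null D, marked=B C D F H I J
Unmarked (collected): A E G

Answer: 0 1 1 1 0 1 0 1 1 1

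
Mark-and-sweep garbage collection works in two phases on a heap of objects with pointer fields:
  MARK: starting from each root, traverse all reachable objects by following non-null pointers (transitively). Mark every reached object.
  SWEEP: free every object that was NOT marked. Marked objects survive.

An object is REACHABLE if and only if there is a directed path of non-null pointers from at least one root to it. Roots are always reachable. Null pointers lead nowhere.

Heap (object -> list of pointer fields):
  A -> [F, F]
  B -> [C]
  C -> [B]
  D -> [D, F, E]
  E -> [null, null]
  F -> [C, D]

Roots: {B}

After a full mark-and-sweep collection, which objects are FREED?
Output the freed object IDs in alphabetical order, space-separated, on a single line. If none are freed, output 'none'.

Roots: B
Mark B: refs=C, marked=B
Mark C: refs=B, marked=B C
Unmarked (collected): A D E F

Answer: A D E F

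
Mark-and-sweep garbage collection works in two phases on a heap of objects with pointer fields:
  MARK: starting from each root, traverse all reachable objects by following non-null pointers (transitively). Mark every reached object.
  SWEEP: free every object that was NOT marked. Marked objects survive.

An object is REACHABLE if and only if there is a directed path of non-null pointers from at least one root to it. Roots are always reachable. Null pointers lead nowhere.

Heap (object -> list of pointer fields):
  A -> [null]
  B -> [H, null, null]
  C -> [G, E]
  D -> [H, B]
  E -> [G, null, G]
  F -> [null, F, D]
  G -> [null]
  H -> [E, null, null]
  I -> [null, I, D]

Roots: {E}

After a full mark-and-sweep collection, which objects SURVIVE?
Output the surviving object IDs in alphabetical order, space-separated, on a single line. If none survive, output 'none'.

Roots: E
Mark E: refs=G null G, marked=E
Mark G: refs=null, marked=E G
Unmarked (collected): A B C D F H I

Answer: E G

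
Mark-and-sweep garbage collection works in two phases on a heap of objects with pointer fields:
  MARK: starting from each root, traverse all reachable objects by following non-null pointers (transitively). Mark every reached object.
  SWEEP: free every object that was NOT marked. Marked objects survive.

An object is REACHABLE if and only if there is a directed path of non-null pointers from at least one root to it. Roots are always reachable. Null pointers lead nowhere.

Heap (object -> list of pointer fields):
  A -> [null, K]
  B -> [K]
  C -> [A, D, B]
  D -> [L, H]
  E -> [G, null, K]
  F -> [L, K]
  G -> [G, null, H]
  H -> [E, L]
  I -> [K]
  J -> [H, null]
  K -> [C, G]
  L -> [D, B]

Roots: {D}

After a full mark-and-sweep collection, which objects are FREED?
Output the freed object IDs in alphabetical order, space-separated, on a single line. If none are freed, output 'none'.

Answer: F I J

Derivation:
Roots: D
Mark D: refs=L H, marked=D
Mark L: refs=D B, marked=D L
Mark H: refs=E L, marked=D H L
Mark B: refs=K, marked=B D H L
Mark E: refs=G null K, marked=B D E H L
Mark K: refs=C G, marked=B D E H K L
Mark G: refs=G null H, marked=B D E G H K L
Mark C: refs=A D B, marked=B C D E G H K L
Mark A: refs=null K, marked=A B C D E G H K L
Unmarked (collected): F I J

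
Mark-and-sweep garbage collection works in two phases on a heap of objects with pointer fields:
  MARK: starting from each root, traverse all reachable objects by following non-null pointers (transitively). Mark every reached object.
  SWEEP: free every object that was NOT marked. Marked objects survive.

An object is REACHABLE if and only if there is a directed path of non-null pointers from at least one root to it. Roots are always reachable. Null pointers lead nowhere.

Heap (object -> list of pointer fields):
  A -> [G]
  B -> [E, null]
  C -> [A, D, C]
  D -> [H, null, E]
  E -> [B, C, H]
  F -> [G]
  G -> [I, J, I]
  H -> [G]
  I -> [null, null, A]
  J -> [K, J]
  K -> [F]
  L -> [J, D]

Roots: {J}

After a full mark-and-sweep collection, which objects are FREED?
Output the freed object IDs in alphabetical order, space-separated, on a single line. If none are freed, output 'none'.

Answer: B C D E H L

Derivation:
Roots: J
Mark J: refs=K J, marked=J
Mark K: refs=F, marked=J K
Mark F: refs=G, marked=F J K
Mark G: refs=I J I, marked=F G J K
Mark I: refs=null null A, marked=F G I J K
Mark A: refs=G, marked=A F G I J K
Unmarked (collected): B C D E H L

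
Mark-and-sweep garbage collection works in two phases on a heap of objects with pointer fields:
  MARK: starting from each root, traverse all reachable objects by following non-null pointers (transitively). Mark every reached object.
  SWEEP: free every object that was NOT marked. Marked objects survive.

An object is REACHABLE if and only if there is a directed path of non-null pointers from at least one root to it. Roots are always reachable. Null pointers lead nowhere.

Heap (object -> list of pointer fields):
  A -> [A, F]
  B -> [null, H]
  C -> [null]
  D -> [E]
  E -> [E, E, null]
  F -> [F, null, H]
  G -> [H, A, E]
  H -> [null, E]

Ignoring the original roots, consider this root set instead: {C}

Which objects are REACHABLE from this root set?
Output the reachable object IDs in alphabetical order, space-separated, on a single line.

Answer: C

Derivation:
Roots: C
Mark C: refs=null, marked=C
Unmarked (collected): A B D E F G H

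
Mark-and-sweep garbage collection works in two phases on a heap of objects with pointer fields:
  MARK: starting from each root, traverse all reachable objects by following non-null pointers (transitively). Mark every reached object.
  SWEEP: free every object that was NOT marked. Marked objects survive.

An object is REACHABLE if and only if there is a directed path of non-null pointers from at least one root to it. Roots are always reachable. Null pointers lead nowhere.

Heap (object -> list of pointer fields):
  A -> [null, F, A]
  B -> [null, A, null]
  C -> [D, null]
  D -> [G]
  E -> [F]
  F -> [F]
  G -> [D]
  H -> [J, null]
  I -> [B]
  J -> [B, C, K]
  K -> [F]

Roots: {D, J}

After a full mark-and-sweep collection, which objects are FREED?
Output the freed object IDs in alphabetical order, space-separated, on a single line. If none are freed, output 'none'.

Answer: E H I

Derivation:
Roots: D J
Mark D: refs=G, marked=D
Mark J: refs=B C K, marked=D J
Mark G: refs=D, marked=D G J
Mark B: refs=null A null, marked=B D G J
Mark C: refs=D null, marked=B C D G J
Mark K: refs=F, marked=B C D G J K
Mark A: refs=null F A, marked=A B C D G J K
Mark F: refs=F, marked=A B C D F G J K
Unmarked (collected): E H I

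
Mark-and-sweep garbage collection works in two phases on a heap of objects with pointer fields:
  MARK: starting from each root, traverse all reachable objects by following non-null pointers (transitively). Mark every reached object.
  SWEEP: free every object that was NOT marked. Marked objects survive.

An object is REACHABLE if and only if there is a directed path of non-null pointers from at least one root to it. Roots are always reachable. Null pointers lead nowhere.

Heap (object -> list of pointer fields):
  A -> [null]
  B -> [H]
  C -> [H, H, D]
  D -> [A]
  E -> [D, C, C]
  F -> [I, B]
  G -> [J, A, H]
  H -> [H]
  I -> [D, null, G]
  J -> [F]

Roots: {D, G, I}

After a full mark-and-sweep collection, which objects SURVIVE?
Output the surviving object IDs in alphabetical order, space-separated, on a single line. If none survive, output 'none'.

Roots: D G I
Mark D: refs=A, marked=D
Mark G: refs=J A H, marked=D G
Mark I: refs=D null G, marked=D G I
Mark A: refs=null, marked=A D G I
Mark J: refs=F, marked=A D G I J
Mark H: refs=H, marked=A D G H I J
Mark F: refs=I B, marked=A D F G H I J
Mark B: refs=H, marked=A B D F G H I J
Unmarked (collected): C E

Answer: A B D F G H I J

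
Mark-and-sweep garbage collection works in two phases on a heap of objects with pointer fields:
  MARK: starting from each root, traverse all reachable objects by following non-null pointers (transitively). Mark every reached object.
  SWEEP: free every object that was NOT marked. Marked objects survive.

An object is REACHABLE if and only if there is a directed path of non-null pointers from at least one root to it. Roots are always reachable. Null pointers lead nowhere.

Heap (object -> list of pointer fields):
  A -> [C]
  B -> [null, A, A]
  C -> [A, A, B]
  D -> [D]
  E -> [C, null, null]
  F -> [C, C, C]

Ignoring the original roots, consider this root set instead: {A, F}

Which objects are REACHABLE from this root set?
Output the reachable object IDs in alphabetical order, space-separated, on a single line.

Roots: A F
Mark A: refs=C, marked=A
Mark F: refs=C C C, marked=A F
Mark C: refs=A A B, marked=A C F
Mark B: refs=null A A, marked=A B C F
Unmarked (collected): D E

Answer: A B C F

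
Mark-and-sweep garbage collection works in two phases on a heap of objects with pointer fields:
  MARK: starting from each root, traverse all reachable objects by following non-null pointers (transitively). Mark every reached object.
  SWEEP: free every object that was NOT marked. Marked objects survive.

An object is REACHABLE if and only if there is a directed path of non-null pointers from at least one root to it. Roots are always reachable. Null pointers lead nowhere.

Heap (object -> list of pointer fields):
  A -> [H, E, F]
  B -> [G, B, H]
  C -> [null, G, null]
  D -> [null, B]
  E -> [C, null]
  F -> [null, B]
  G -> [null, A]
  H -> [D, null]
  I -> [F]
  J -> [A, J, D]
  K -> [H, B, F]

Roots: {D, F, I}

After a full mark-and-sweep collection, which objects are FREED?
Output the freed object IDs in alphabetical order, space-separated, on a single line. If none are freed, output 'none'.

Answer: J K

Derivation:
Roots: D F I
Mark D: refs=null B, marked=D
Mark F: refs=null B, marked=D F
Mark I: refs=F, marked=D F I
Mark B: refs=G B H, marked=B D F I
Mark G: refs=null A, marked=B D F G I
Mark H: refs=D null, marked=B D F G H I
Mark A: refs=H E F, marked=A B D F G H I
Mark E: refs=C null, marked=A B D E F G H I
Mark C: refs=null G null, marked=A B C D E F G H I
Unmarked (collected): J K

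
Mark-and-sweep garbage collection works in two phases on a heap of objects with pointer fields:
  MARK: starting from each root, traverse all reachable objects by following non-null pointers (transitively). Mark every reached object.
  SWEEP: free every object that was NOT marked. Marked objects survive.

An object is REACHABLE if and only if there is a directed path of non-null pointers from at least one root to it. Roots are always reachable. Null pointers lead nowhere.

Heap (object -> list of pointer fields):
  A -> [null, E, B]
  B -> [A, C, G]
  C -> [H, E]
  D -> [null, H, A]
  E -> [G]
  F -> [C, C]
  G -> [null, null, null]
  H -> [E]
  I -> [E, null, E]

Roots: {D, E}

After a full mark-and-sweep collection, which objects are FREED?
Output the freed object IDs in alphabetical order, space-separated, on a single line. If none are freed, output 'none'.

Answer: F I

Derivation:
Roots: D E
Mark D: refs=null H A, marked=D
Mark E: refs=G, marked=D E
Mark H: refs=E, marked=D E H
Mark A: refs=null E B, marked=A D E H
Mark G: refs=null null null, marked=A D E G H
Mark B: refs=A C G, marked=A B D E G H
Mark C: refs=H E, marked=A B C D E G H
Unmarked (collected): F I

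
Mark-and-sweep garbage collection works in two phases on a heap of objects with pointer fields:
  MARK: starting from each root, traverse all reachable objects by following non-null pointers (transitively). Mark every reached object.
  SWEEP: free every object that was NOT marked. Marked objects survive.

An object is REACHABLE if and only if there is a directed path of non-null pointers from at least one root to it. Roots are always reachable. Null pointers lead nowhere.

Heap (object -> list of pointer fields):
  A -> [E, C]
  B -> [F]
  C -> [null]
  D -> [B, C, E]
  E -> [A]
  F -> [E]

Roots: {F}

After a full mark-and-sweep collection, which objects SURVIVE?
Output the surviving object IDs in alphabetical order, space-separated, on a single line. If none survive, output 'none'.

Answer: A C E F

Derivation:
Roots: F
Mark F: refs=E, marked=F
Mark E: refs=A, marked=E F
Mark A: refs=E C, marked=A E F
Mark C: refs=null, marked=A C E F
Unmarked (collected): B D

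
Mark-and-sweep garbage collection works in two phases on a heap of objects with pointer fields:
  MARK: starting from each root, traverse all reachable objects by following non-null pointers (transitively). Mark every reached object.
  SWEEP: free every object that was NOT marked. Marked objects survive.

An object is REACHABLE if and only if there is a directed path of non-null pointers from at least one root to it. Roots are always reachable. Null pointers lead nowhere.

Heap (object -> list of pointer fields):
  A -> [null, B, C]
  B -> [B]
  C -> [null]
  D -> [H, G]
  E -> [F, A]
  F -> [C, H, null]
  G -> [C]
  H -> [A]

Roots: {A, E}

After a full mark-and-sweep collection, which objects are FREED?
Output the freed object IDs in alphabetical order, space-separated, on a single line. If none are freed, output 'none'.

Roots: A E
Mark A: refs=null B C, marked=A
Mark E: refs=F A, marked=A E
Mark B: refs=B, marked=A B E
Mark C: refs=null, marked=A B C E
Mark F: refs=C H null, marked=A B C E F
Mark H: refs=A, marked=A B C E F H
Unmarked (collected): D G

Answer: D G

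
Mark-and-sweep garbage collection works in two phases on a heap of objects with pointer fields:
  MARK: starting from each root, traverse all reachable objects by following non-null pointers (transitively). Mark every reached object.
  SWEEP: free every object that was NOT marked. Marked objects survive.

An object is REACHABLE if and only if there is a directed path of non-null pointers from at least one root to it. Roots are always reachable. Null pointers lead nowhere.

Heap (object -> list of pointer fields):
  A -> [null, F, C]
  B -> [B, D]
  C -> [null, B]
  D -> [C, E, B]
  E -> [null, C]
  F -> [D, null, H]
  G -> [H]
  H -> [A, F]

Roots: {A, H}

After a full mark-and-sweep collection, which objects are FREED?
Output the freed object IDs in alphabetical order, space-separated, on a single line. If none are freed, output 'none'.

Roots: A H
Mark A: refs=null F C, marked=A
Mark H: refs=A F, marked=A H
Mark F: refs=D null H, marked=A F H
Mark C: refs=null B, marked=A C F H
Mark D: refs=C E B, marked=A C D F H
Mark B: refs=B D, marked=A B C D F H
Mark E: refs=null C, marked=A B C D E F H
Unmarked (collected): G

Answer: G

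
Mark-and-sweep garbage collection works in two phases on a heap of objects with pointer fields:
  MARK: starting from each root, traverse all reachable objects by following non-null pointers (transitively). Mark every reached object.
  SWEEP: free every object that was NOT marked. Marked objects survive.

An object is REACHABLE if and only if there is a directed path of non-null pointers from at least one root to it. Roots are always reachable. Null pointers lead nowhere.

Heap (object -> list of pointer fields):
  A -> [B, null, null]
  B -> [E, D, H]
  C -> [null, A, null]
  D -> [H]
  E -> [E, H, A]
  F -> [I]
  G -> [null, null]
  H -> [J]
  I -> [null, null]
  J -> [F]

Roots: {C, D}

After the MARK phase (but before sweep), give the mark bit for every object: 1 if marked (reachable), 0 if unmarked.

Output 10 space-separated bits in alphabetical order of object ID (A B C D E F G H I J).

Answer: 1 1 1 1 1 1 0 1 1 1

Derivation:
Roots: C D
Mark C: refs=null A null, marked=C
Mark D: refs=H, marked=C D
Mark A: refs=B null null, marked=A C D
Mark H: refs=J, marked=A C D H
Mark B: refs=E D H, marked=A B C D H
Mark J: refs=F, marked=A B C D H J
Mark E: refs=E H A, marked=A B C D E H J
Mark F: refs=I, marked=A B C D E F H J
Mark I: refs=null null, marked=A B C D E F H I J
Unmarked (collected): G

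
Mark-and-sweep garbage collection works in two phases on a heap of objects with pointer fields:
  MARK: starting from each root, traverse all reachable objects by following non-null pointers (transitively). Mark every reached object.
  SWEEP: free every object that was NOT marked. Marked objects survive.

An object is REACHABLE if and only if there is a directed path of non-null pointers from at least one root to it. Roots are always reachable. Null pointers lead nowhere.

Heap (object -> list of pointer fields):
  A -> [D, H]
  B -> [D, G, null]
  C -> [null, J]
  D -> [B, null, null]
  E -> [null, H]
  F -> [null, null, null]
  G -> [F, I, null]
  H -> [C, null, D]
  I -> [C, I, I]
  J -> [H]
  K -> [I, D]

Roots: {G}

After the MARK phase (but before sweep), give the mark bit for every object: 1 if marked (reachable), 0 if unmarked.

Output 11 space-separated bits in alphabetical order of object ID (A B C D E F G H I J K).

Roots: G
Mark G: refs=F I null, marked=G
Mark F: refs=null null null, marked=F G
Mark I: refs=C I I, marked=F G I
Mark C: refs=null J, marked=C F G I
Mark J: refs=H, marked=C F G I J
Mark H: refs=C null D, marked=C F G H I J
Mark D: refs=B null null, marked=C D F G H I J
Mark B: refs=D G null, marked=B C D F G H I J
Unmarked (collected): A E K

Answer: 0 1 1 1 0 1 1 1 1 1 0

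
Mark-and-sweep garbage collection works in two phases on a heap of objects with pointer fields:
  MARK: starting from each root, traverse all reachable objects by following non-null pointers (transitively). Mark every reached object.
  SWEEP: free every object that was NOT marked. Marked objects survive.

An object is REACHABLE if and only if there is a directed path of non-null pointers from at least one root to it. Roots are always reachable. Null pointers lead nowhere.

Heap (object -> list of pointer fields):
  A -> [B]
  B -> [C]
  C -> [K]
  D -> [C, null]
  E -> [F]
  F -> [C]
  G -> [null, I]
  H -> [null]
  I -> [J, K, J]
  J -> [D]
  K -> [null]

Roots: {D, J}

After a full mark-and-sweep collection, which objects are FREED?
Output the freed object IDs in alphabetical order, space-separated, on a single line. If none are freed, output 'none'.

Roots: D J
Mark D: refs=C null, marked=D
Mark J: refs=D, marked=D J
Mark C: refs=K, marked=C D J
Mark K: refs=null, marked=C D J K
Unmarked (collected): A B E F G H I

Answer: A B E F G H I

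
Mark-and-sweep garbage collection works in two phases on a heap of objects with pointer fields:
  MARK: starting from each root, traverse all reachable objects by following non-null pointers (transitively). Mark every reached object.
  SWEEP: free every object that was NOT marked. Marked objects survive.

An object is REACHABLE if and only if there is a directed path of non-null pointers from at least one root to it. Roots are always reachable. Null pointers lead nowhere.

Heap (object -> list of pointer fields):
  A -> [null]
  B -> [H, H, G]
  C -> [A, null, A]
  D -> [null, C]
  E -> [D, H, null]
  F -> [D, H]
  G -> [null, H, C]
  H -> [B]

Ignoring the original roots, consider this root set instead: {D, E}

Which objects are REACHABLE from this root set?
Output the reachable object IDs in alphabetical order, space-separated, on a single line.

Roots: D E
Mark D: refs=null C, marked=D
Mark E: refs=D H null, marked=D E
Mark C: refs=A null A, marked=C D E
Mark H: refs=B, marked=C D E H
Mark A: refs=null, marked=A C D E H
Mark B: refs=H H G, marked=A B C D E H
Mark G: refs=null H C, marked=A B C D E G H
Unmarked (collected): F

Answer: A B C D E G H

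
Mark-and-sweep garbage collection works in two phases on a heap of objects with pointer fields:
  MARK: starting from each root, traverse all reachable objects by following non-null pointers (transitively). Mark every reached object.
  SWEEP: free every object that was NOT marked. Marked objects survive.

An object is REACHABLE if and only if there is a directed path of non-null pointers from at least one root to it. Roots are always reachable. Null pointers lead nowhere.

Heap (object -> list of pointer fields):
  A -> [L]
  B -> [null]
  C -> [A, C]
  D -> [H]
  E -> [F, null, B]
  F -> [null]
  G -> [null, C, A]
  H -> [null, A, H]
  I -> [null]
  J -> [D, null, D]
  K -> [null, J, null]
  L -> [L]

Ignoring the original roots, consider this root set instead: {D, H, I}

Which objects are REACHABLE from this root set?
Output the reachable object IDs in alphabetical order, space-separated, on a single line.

Answer: A D H I L

Derivation:
Roots: D H I
Mark D: refs=H, marked=D
Mark H: refs=null A H, marked=D H
Mark I: refs=null, marked=D H I
Mark A: refs=L, marked=A D H I
Mark L: refs=L, marked=A D H I L
Unmarked (collected): B C E F G J K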